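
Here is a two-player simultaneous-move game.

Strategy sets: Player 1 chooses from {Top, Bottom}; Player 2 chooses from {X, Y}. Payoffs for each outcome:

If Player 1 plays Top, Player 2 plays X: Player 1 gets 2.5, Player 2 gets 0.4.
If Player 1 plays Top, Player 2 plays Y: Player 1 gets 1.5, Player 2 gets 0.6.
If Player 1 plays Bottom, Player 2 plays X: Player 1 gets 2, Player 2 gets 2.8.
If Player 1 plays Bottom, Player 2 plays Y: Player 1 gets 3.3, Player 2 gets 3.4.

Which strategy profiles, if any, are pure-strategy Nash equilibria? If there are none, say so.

(Top, X): Player 2 can switch to Y (0.4 → 0.6). Not NE.
(Top, Y): Player 1 can switch to Bottom (1.5 → 3.3). Not NE.
(Bottom, X): Player 1 can switch to Top (2 → 2.5). Not NE.
(Bottom, Y): Player 1 gets 3.3, best alternative 1.5; Player 2 gets 3.4, best alternative 2.8. No profitable deviation — NE.

Pure NE: (Bottom, Y)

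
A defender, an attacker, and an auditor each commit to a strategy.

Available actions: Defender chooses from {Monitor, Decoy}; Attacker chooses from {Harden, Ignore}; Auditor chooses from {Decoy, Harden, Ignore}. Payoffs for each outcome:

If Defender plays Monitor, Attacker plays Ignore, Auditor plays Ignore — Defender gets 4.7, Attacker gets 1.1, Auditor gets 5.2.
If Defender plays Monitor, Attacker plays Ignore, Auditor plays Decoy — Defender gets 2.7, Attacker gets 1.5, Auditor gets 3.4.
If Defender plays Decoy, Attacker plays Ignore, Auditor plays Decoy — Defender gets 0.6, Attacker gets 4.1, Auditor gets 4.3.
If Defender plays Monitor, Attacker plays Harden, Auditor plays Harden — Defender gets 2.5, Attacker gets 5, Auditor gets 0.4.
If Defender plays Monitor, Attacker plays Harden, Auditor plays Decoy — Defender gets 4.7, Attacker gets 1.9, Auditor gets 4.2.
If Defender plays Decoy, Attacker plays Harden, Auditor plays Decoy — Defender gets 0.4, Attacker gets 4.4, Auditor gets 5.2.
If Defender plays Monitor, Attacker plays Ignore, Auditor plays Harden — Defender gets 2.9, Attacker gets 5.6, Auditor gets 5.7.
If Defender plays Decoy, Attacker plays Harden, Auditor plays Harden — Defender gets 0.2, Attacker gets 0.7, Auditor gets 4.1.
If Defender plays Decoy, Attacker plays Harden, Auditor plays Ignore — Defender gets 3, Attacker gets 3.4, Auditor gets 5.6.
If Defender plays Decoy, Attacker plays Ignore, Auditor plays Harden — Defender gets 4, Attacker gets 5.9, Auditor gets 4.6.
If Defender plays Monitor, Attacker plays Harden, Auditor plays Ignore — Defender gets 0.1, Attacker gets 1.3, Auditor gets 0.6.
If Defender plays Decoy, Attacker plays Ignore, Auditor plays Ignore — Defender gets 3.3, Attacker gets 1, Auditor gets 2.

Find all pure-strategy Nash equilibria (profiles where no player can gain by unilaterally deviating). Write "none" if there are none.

Defender against (Harden, Decoy): payoffs 4.7, 0.4 → best response Monitor.
Defender against (Harden, Harden): payoffs 2.5, 0.2 → best response Monitor.
Defender against (Harden, Ignore): payoffs 0.1, 3 → best response Decoy.
Defender against (Ignore, Decoy): payoffs 2.7, 0.6 → best response Monitor.
Defender against (Ignore, Harden): payoffs 2.9, 4 → best response Decoy.
Defender against (Ignore, Ignore): payoffs 4.7, 3.3 → best response Monitor.
Attacker against (Monitor, Decoy): payoffs 1.9, 1.5 → best response Harden.
Attacker against (Monitor, Harden): payoffs 5, 5.6 → best response Ignore.
Attacker against (Monitor, Ignore): payoffs 1.3, 1.1 → best response Harden.
Attacker against (Decoy, Decoy): payoffs 4.4, 4.1 → best response Harden.
Attacker against (Decoy, Harden): payoffs 0.7, 5.9 → best response Ignore.
Attacker against (Decoy, Ignore): payoffs 3.4, 1 → best response Harden.
Auditor against (Monitor, Harden): payoffs 4.2, 0.4, 0.6 → best response Decoy.
Auditor against (Monitor, Ignore): payoffs 3.4, 5.7, 5.2 → best response Harden.
Auditor against (Decoy, Harden): payoffs 5.2, 4.1, 5.6 → best response Ignore.
Auditor against (Decoy, Ignore): payoffs 4.3, 4.6, 2 → best response Harden.
Mutual best responses: (Monitor, Harden, Decoy); (Decoy, Harden, Ignore); (Decoy, Ignore, Harden).

Pure-strategy Nash equilibria: (Monitor, Harden, Decoy) and (Decoy, Harden, Ignore) and (Decoy, Ignore, Harden)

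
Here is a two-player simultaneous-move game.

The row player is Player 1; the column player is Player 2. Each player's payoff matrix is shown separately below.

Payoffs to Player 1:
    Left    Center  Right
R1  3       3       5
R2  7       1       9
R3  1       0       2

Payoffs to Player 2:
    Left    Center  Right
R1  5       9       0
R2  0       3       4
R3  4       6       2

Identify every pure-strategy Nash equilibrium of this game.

Pure-strategy Nash equilibria: (R1, Center); (R2, Right)

(R1, Left): Player 1 can switch to R2 (3 → 7). Not NE.
(R1, Center): Player 1 gets 3, best alternative 1; Player 2 gets 9, best alternative 5. No profitable deviation — NE.
(R1, Right): Player 1 can switch to R2 (5 → 9). Not NE.
(R2, Left): Player 2 can switch to Center (0 → 3). Not NE.
(R2, Center): Player 1 can switch to R1 (1 → 3). Not NE.
(R2, Right): Player 1 gets 9, best alternative 5; Player 2 gets 4, best alternative 3. No profitable deviation — NE.
(R3, Left): Player 1 can switch to R1 (1 → 3). Not NE.
(R3, Center): Player 1 can switch to R1 (0 → 3). Not NE.
(R3, Right): Player 1 can switch to R1 (2 → 5). Not NE.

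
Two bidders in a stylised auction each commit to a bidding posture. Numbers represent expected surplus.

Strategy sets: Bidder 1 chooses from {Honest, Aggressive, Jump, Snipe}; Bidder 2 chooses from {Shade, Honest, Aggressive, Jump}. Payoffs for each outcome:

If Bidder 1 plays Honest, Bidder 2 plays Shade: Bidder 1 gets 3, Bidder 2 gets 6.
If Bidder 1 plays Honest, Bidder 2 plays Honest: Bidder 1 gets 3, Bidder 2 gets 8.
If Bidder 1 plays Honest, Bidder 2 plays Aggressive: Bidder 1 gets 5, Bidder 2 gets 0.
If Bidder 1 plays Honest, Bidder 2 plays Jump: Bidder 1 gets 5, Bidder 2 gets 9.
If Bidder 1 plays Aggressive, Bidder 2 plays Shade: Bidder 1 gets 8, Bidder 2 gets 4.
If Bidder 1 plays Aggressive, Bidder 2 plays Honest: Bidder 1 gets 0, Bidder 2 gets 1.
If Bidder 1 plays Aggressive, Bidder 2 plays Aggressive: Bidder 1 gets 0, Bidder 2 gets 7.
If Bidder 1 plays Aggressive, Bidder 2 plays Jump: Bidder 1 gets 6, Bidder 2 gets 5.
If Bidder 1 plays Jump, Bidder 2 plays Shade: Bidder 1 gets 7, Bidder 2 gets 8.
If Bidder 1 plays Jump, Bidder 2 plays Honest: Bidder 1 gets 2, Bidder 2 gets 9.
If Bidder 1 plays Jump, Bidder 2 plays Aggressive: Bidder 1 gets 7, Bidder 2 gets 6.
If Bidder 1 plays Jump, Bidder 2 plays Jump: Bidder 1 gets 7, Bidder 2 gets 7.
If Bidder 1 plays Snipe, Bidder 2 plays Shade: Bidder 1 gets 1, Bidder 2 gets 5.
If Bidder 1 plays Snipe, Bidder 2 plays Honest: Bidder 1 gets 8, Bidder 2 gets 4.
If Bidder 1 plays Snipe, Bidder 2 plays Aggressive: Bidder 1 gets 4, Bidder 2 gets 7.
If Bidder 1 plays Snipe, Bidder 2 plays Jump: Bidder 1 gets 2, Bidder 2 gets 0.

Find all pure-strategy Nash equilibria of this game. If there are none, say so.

This game has no pure Nash equilibrium.

Bidder 1 against Shade: payoffs 3, 8, 7, 1 → best response Aggressive.
Bidder 1 against Honest: payoffs 3, 0, 2, 8 → best response Snipe.
Bidder 1 against Aggressive: payoffs 5, 0, 7, 4 → best response Jump.
Bidder 1 against Jump: payoffs 5, 6, 7, 2 → best response Jump.
Bidder 2 against Honest: payoffs 6, 8, 0, 9 → best response Jump.
Bidder 2 against Aggressive: payoffs 4, 1, 7, 5 → best response Aggressive.
Bidder 2 against Jump: payoffs 8, 9, 6, 7 → best response Honest.
Bidder 2 against Snipe: payoffs 5, 4, 7, 0 → best response Aggressive.
No profile is a mutual best response for all players.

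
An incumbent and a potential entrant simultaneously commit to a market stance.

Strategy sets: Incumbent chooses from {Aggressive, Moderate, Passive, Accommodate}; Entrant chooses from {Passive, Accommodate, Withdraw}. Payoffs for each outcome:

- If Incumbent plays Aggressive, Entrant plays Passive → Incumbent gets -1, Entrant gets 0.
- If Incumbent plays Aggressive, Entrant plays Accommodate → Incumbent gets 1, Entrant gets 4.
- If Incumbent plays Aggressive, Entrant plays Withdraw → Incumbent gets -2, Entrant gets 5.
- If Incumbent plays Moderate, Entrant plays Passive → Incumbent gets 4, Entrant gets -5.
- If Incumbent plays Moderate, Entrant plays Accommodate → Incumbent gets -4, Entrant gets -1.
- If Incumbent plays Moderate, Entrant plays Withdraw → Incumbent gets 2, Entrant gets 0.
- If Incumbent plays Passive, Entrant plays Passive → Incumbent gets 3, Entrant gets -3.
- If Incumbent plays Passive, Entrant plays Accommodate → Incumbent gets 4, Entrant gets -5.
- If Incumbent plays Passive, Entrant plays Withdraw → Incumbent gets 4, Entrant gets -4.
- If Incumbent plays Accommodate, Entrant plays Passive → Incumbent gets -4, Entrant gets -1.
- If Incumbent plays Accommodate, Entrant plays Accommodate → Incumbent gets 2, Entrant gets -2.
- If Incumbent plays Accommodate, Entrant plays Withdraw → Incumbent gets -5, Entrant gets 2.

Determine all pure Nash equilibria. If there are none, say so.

There is no pure-strategy Nash equilibrium.

Mark each player's best response to every combination of opponents' strategies; a profile where every player is best-responding is a pure Nash equilibrium.
Incumbent against Passive: payoffs -1, 4, 3, -4 → best response Moderate.
Incumbent against Accommodate: payoffs 1, -4, 4, 2 → best response Passive.
Incumbent against Withdraw: payoffs -2, 2, 4, -5 → best response Passive.
Entrant against Aggressive: payoffs 0, 4, 5 → best response Withdraw.
Entrant against Moderate: payoffs -5, -1, 0 → best response Withdraw.
Entrant against Passive: payoffs -3, -5, -4 → best response Passive.
Entrant against Accommodate: payoffs -1, -2, 2 → best response Withdraw.
No profile is a mutual best response for all players.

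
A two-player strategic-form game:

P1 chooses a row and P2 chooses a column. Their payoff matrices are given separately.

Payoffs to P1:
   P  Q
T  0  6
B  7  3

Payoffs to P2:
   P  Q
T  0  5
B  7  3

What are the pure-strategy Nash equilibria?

(T, Q) and (B, P)

For each player, find the best response to each opponent profile; mutual best responses are the pure NE.
P1 against P: payoffs 0, 7 → best response B.
P1 against Q: payoffs 6, 3 → best response T.
P2 against T: payoffs 0, 5 → best response Q.
P2 against B: payoffs 7, 3 → best response P.
Mutual best responses: (T, Q); (B, P).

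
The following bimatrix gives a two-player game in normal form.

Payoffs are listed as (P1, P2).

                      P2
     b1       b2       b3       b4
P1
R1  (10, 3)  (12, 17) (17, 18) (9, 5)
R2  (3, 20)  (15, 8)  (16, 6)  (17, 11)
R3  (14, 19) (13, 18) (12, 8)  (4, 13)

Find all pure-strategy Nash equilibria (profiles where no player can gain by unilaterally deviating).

P1 against b1: payoffs 10, 3, 14 → best response R3.
P1 against b2: payoffs 12, 15, 13 → best response R2.
P1 against b3: payoffs 17, 16, 12 → best response R1.
P1 against b4: payoffs 9, 17, 4 → best response R2.
P2 against R1: payoffs 3, 17, 18, 5 → best response b3.
P2 against R2: payoffs 20, 8, 6, 11 → best response b1.
P2 against R3: payoffs 19, 18, 8, 13 → best response b1.
Mutual best responses: (R1, b3); (R3, b1).

(R1, b3), (R3, b1)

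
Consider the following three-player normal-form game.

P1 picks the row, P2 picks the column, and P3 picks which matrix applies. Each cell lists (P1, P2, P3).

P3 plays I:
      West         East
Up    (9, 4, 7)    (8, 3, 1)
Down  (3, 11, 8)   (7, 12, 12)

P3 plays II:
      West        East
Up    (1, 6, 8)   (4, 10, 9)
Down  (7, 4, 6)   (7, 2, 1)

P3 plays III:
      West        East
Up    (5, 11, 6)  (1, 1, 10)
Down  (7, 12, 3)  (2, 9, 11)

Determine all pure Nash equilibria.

P1 against (West, I): payoffs 9, 3 → best response Up.
P1 against (West, II): payoffs 1, 7 → best response Down.
P1 against (West, III): payoffs 5, 7 → best response Down.
P1 against (East, I): payoffs 8, 7 → best response Up.
P1 against (East, II): payoffs 4, 7 → best response Down.
P1 against (East, III): payoffs 1, 2 → best response Down.
P2 against (Up, I): payoffs 4, 3 → best response West.
P2 against (Up, II): payoffs 6, 10 → best response East.
P2 against (Up, III): payoffs 11, 1 → best response West.
P2 against (Down, I): payoffs 11, 12 → best response East.
P2 against (Down, II): payoffs 4, 2 → best response West.
P2 against (Down, III): payoffs 12, 9 → best response West.
P3 against (Up, West): payoffs 7, 8, 6 → best response II.
P3 against (Up, East): payoffs 1, 9, 10 → best response III.
P3 against (Down, West): payoffs 8, 6, 3 → best response I.
P3 against (Down, East): payoffs 12, 1, 11 → best response I.
No profile is a mutual best response for all players.

No pure-strategy Nash equilibrium.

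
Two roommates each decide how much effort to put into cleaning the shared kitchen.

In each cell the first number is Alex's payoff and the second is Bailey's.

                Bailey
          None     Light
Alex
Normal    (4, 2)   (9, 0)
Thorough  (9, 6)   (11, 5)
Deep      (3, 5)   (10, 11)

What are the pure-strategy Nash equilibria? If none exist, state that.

(Thorough, None)

Alex against None: payoffs 4, 9, 3 → best response Thorough.
Alex against Light: payoffs 9, 11, 10 → best response Thorough.
Bailey against Normal: payoffs 2, 0 → best response None.
Bailey against Thorough: payoffs 6, 5 → best response None.
Bailey against Deep: payoffs 5, 11 → best response Light.
Mutual best responses: (Thorough, None).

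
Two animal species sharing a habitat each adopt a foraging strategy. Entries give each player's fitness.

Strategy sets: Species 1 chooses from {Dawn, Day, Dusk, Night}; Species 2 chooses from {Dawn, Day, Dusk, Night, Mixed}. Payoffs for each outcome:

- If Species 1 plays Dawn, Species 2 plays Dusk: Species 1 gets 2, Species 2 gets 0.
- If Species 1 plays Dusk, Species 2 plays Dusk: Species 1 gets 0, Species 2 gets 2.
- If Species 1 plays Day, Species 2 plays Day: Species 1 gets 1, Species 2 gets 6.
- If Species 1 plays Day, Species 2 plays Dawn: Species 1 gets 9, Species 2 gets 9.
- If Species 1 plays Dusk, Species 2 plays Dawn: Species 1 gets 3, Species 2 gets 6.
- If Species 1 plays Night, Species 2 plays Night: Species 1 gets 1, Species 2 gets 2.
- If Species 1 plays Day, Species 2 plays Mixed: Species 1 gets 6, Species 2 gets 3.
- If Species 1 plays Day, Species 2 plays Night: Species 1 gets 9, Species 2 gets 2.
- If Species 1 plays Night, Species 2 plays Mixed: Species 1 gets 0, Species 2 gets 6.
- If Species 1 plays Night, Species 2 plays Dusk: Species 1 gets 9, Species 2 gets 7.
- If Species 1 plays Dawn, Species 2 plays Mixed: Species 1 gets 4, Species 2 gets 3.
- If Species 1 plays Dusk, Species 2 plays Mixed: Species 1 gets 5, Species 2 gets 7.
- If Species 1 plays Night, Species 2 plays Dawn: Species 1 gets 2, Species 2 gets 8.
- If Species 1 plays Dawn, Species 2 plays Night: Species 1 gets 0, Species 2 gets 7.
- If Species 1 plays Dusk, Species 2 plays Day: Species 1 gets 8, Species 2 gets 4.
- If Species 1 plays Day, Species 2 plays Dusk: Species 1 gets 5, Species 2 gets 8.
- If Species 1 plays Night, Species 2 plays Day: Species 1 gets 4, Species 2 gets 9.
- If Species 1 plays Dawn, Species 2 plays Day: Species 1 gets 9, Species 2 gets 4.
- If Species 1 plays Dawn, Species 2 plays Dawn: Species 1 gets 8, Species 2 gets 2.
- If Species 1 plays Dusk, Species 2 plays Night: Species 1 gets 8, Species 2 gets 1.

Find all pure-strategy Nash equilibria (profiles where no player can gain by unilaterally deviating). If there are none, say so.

The unique pure-strategy Nash equilibrium is (Day, Dawn).

Species 1 against Dawn: payoffs 8, 9, 3, 2 → best response Day.
Species 1 against Day: payoffs 9, 1, 8, 4 → best response Dawn.
Species 1 against Dusk: payoffs 2, 5, 0, 9 → best response Night.
Species 1 against Night: payoffs 0, 9, 8, 1 → best response Day.
Species 1 against Mixed: payoffs 4, 6, 5, 0 → best response Day.
Species 2 against Dawn: payoffs 2, 4, 0, 7, 3 → best response Night.
Species 2 against Day: payoffs 9, 6, 8, 2, 3 → best response Dawn.
Species 2 against Dusk: payoffs 6, 4, 2, 1, 7 → best response Mixed.
Species 2 against Night: payoffs 8, 9, 7, 2, 6 → best response Day.
Mutual best responses: (Day, Dawn).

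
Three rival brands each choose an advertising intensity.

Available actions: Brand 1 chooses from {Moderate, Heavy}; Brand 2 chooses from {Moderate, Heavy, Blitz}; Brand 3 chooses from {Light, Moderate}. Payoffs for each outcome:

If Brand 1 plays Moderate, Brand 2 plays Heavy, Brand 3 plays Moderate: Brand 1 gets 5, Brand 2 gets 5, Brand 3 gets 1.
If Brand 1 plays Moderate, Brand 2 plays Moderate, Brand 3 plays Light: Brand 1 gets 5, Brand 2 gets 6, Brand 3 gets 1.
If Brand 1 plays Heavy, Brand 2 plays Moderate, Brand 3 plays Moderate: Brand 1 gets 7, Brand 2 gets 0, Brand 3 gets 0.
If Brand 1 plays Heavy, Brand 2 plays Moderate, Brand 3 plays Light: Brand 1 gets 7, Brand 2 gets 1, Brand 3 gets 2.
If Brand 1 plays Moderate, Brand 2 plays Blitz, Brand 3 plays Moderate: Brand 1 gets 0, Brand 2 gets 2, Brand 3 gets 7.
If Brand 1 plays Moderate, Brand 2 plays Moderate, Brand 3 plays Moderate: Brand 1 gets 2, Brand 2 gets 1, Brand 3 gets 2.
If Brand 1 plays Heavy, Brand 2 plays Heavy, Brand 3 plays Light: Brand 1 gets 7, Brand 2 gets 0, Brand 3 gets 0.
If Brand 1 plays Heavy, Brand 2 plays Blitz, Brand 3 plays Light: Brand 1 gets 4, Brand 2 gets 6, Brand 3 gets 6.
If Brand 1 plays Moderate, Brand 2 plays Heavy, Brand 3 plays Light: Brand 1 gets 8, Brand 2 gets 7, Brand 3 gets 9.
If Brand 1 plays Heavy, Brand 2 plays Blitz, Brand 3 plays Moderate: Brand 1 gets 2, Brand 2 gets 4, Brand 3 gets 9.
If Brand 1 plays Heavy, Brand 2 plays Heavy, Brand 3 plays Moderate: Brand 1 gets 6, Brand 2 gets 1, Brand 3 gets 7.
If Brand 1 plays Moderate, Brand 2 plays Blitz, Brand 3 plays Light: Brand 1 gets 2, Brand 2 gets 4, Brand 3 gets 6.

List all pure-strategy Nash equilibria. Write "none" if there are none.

Pure-strategy Nash equilibria: (Moderate, Heavy, Light) and (Heavy, Blitz, Moderate)

Check each profile: it is a Nash equilibrium iff no player can strictly gain by switching unilaterally.
(Moderate, Moderate, Light): Brand 1 can switch to Heavy (5 → 7). Not NE.
(Moderate, Moderate, Moderate): Brand 1 can switch to Heavy (2 → 7). Not NE.
(Moderate, Heavy, Light): Brand 1 gets 8, best alternative 7; Brand 2 gets 7, best alternative 6; Brand 3 gets 9, best alternative 1. No profitable deviation — NE.
(Moderate, Heavy, Moderate): Brand 1 can switch to Heavy (5 → 6). Not NE.
(Moderate, Blitz, Light): Brand 1 can switch to Heavy (2 → 4). Not NE.
(Moderate, Blitz, Moderate): Brand 1 can switch to Heavy (0 → 2). Not NE.
(Heavy, Moderate, Light): Brand 2 can switch to Blitz (1 → 6). Not NE.
(Heavy, Moderate, Moderate): Brand 2 can switch to Heavy (0 → 1). Not NE.
(Heavy, Heavy, Light): Brand 1 can switch to Moderate (7 → 8). Not NE.
(Heavy, Heavy, Moderate): Brand 2 can switch to Blitz (1 → 4). Not NE.
(Heavy, Blitz, Light): Brand 3 can switch to Moderate (6 → 9). Not NE.
(Heavy, Blitz, Moderate): Brand 1 gets 2, best alternative 0; Brand 2 gets 4, best alternative 1; Brand 3 gets 9, best alternative 6. No profitable deviation — NE.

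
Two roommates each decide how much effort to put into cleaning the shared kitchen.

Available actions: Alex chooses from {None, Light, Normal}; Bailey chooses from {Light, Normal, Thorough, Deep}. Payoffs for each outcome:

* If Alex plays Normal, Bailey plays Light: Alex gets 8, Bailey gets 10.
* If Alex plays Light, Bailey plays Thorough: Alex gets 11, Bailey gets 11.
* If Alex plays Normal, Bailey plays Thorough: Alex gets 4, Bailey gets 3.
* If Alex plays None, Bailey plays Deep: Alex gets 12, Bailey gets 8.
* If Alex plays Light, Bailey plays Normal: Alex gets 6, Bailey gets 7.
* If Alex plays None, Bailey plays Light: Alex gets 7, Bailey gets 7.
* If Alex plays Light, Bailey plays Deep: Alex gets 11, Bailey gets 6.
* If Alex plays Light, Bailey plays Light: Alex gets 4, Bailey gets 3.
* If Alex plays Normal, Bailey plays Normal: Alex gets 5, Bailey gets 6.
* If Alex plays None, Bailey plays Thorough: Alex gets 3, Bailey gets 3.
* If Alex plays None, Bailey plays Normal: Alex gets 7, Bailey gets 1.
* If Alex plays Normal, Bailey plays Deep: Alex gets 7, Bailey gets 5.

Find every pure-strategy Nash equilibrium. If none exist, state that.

The pure Nash equilibria are (None, Deep) and (Light, Thorough) and (Normal, Light).

(None, Light): Alex can switch to Normal (7 → 8). Not NE.
(None, Normal): Bailey can switch to Light (1 → 7). Not NE.
(None, Thorough): Alex can switch to Light (3 → 11). Not NE.
(None, Deep): Alex gets 12, best alternative 11; Bailey gets 8, best alternative 7. No profitable deviation — NE.
(Light, Light): Alex can switch to None (4 → 7). Not NE.
(Light, Normal): Alex can switch to None (6 → 7). Not NE.
(Light, Thorough): Alex gets 11, best alternative 4; Bailey gets 11, best alternative 7. No profitable deviation — NE.
(Light, Deep): Alex can switch to None (11 → 12). Not NE.
(Normal, Light): Alex gets 8, best alternative 7; Bailey gets 10, best alternative 6. No profitable deviation — NE.
(Normal, Normal): Alex can switch to None (5 → 7). Not NE.
(Normal, Thorough): Alex can switch to Light (4 → 11). Not NE.
(Normal, Deep): Alex can switch to None (7 → 12). Not NE.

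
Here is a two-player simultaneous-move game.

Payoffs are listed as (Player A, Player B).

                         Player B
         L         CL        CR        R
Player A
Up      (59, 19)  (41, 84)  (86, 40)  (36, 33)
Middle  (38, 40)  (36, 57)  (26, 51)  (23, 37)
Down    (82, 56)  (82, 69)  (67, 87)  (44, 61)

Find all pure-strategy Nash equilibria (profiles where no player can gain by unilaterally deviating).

There is no pure-strategy Nash equilibrium.

(Up, L): Player A can switch to Down (59 → 82). Not NE.
(Up, CL): Player A can switch to Down (41 → 82). Not NE.
(Up, CR): Player B can switch to CL (40 → 84). Not NE.
(Up, R): Player A can switch to Down (36 → 44). Not NE.
(Middle, L): Player A can switch to Up (38 → 59). Not NE.
(Middle, CL): Player A can switch to Up (36 → 41). Not NE.
(Middle, CR): Player A can switch to Up (26 → 86). Not NE.
(Middle, R): Player A can switch to Up (23 → 36). Not NE.
(Down, L): Player B can switch to CL (56 → 69). Not NE.
(Down, CL): Player B can switch to CR (69 → 87). Not NE.
(Down, CR): Player A can switch to Up (67 → 86). Not NE.
(Down, R): Player B can switch to CL (61 → 69). Not NE.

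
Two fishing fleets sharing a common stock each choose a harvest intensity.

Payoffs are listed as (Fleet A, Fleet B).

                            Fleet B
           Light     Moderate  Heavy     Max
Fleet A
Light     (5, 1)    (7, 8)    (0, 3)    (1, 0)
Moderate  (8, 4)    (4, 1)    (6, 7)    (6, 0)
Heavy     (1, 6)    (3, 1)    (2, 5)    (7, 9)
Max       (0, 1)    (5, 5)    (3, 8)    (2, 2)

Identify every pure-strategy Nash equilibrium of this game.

Mark each player's best response to every combination of opponents' strategies; a profile where every player is best-responding is a pure Nash equilibrium.
Fleet A against Light: payoffs 5, 8, 1, 0 → best response Moderate.
Fleet A against Moderate: payoffs 7, 4, 3, 5 → best response Light.
Fleet A against Heavy: payoffs 0, 6, 2, 3 → best response Moderate.
Fleet A against Max: payoffs 1, 6, 7, 2 → best response Heavy.
Fleet B against Light: payoffs 1, 8, 3, 0 → best response Moderate.
Fleet B against Moderate: payoffs 4, 1, 7, 0 → best response Heavy.
Fleet B against Heavy: payoffs 6, 1, 5, 9 → best response Max.
Fleet B against Max: payoffs 1, 5, 8, 2 → best response Heavy.
Mutual best responses: (Light, Moderate); (Moderate, Heavy); (Heavy, Max).

(Light, Moderate) and (Moderate, Heavy) and (Heavy, Max)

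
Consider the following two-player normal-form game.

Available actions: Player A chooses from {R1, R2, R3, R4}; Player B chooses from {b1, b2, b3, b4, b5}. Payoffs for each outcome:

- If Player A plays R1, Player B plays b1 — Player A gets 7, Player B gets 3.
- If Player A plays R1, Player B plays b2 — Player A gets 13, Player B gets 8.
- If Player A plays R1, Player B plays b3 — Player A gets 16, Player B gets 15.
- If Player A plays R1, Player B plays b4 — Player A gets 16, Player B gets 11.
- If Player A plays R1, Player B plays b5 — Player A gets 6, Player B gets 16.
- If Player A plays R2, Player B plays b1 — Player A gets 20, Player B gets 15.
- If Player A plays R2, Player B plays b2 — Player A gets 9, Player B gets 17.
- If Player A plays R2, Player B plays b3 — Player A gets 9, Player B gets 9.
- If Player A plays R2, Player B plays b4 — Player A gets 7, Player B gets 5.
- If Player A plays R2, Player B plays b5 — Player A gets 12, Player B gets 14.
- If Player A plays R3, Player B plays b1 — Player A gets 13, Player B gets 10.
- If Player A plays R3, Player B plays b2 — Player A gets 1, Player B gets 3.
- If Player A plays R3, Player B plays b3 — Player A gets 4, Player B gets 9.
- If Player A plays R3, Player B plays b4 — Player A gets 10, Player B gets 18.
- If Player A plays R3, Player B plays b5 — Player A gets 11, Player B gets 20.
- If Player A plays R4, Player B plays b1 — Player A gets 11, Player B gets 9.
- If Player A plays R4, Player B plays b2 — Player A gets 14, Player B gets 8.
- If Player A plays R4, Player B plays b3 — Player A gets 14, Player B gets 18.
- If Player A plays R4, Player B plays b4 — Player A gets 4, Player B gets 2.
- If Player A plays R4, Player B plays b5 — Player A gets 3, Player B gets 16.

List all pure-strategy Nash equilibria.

This game has no pure Nash equilibrium.

(R1, b1): Player A can switch to R2 (7 → 20). Not NE.
(R1, b2): Player A can switch to R4 (13 → 14). Not NE.
(R1, b3): Player B can switch to b5 (15 → 16). Not NE.
(R1, b4): Player B can switch to b3 (11 → 15). Not NE.
(R1, b5): Player A can switch to R2 (6 → 12). Not NE.
(R2, b1): Player B can switch to b2 (15 → 17). Not NE.
(The remaining 14 profiles each have a profitable deviation by the same check.)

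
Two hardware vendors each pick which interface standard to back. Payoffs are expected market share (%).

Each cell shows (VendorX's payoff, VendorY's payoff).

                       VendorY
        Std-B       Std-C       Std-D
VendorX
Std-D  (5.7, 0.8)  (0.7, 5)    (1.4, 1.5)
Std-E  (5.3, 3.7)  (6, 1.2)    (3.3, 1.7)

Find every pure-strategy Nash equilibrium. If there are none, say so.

This game has no pure Nash equilibrium.

(Std-D, Std-B): VendorY can switch to Std-C (0.8 → 5). Not NE.
(Std-D, Std-C): VendorX can switch to Std-E (0.7 → 6). Not NE.
(Std-D, Std-D): VendorX can switch to Std-E (1.4 → 3.3). Not NE.
(Std-E, Std-B): VendorX can switch to Std-D (5.3 → 5.7). Not NE.
(Std-E, Std-C): VendorY can switch to Std-B (1.2 → 3.7). Not NE.
(Std-E, Std-D): VendorY can switch to Std-B (1.7 → 3.7). Not NE.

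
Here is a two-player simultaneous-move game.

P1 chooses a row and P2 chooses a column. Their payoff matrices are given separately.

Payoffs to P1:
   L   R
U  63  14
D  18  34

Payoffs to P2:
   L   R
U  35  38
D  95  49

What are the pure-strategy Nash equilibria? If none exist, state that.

Mark each player's best response to every combination of opponents' strategies; a profile where every player is best-responding is a pure Nash equilibrium.
P1 against L: payoffs 63, 18 → best response U.
P1 against R: payoffs 14, 34 → best response D.
P2 against U: payoffs 35, 38 → best response R.
P2 against D: payoffs 95, 49 → best response L.
No profile is a mutual best response for all players.

There is no pure-strategy Nash equilibrium.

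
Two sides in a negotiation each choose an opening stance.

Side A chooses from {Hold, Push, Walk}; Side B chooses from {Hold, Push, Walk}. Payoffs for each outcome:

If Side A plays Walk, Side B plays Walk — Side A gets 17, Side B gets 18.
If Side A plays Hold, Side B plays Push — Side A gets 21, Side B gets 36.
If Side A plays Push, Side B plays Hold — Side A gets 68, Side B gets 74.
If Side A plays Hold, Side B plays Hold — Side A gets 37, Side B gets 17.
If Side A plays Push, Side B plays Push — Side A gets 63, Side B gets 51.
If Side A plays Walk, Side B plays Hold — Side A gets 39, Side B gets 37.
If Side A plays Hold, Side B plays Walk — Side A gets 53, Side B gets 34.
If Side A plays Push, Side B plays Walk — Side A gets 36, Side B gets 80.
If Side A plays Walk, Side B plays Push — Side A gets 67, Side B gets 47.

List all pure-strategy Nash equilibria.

Pure NE: (Walk, Push)

(Hold, Hold): Side A can switch to Push (37 → 68). Not NE.
(Hold, Push): Side A can switch to Push (21 → 63). Not NE.
(Hold, Walk): Side B can switch to Push (34 → 36). Not NE.
(Push, Hold): Side B can switch to Walk (74 → 80). Not NE.
(Push, Push): Side A can switch to Walk (63 → 67). Not NE.
(Push, Walk): Side A can switch to Hold (36 → 53). Not NE.
(Walk, Hold): Side A can switch to Push (39 → 68). Not NE.
(Walk, Push): Side A gets 67, best alternative 63; Side B gets 47, best alternative 37. No profitable deviation — NE.
(Walk, Walk): Side A can switch to Hold (17 → 53). Not NE.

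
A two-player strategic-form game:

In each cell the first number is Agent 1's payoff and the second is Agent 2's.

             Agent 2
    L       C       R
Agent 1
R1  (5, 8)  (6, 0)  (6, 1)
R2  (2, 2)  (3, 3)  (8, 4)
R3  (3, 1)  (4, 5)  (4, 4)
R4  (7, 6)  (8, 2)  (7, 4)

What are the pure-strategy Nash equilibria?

The pure Nash equilibria are (R2, R) and (R4, L).

(R1, L): Agent 1 can switch to R4 (5 → 7). Not NE.
(R1, C): Agent 1 can switch to R4 (6 → 8). Not NE.
(R1, R): Agent 1 can switch to R2 (6 → 8). Not NE.
(R2, L): Agent 1 can switch to R1 (2 → 5). Not NE.
(R2, C): Agent 1 can switch to R1 (3 → 6). Not NE.
(R2, R): Agent 1 gets 8, best alternative 7; Agent 2 gets 4, best alternative 3. No profitable deviation — NE.
(R3, L): Agent 1 can switch to R1 (3 → 5). Not NE.
(R3, C): Agent 1 can switch to R1 (4 → 6). Not NE.
(R3, R): Agent 1 can switch to R1 (4 → 6). Not NE.
(R4, L): Agent 1 gets 7, best alternative 5; Agent 2 gets 6, best alternative 4. No profitable deviation — NE.
(R4, C): Agent 2 can switch to L (2 → 6). Not NE.
(R4, R): Agent 1 can switch to R2 (7 → 8). Not NE.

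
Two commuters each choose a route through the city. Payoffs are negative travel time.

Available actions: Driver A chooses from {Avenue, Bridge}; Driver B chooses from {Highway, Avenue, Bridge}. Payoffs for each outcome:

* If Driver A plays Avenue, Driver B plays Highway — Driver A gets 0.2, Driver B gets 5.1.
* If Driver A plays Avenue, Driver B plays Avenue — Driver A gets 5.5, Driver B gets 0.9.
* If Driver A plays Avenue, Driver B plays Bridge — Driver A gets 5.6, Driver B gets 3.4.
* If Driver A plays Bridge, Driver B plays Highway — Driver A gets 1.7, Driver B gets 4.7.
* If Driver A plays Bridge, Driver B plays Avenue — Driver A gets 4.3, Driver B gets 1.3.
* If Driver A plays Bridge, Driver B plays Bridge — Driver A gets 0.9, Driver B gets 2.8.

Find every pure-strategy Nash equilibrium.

(Avenue, Highway): Driver A can switch to Bridge (0.2 → 1.7). Not NE.
(Avenue, Avenue): Driver B can switch to Highway (0.9 → 5.1). Not NE.
(Avenue, Bridge): Driver B can switch to Highway (3.4 → 5.1). Not NE.
(Bridge, Highway): Driver A gets 1.7, best alternative 0.2; Driver B gets 4.7, best alternative 2.8. No profitable deviation — NE.
(Bridge, Avenue): Driver A can switch to Avenue (4.3 → 5.5). Not NE.
(Bridge, Bridge): Driver A can switch to Avenue (0.9 → 5.6). Not NE.

Pure NE: (Bridge, Highway)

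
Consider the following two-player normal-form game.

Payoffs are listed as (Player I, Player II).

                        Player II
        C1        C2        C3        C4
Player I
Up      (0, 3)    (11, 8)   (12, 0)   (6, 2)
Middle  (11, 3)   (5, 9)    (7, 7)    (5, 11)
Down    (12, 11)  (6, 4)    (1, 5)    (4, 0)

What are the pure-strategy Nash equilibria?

(Up, C1): Player I can switch to Middle (0 → 11). Not NE.
(Up, C2): Player I gets 11, best alternative 6; Player II gets 8, best alternative 3. No profitable deviation — NE.
(Up, C3): Player II can switch to C1 (0 → 3). Not NE.
(Up, C4): Player II can switch to C1 (2 → 3). Not NE.
(Middle, C1): Player I can switch to Down (11 → 12). Not NE.
(Middle, C2): Player I can switch to Up (5 → 11). Not NE.
(Middle, C3): Player I can switch to Up (7 → 12). Not NE.
(Middle, C4): Player I can switch to Up (5 → 6). Not NE.
(Down, C1): Player I gets 12, best alternative 11; Player II gets 11, best alternative 5. No profitable deviation — NE.
(Down, C2): Player I can switch to Up (6 → 11). Not NE.
(Down, C3): Player I can switch to Up (1 → 12). Not NE.
(Down, C4): Player I can switch to Up (4 → 6). Not NE.

The pure Nash equilibria are (Up, C2), (Down, C1).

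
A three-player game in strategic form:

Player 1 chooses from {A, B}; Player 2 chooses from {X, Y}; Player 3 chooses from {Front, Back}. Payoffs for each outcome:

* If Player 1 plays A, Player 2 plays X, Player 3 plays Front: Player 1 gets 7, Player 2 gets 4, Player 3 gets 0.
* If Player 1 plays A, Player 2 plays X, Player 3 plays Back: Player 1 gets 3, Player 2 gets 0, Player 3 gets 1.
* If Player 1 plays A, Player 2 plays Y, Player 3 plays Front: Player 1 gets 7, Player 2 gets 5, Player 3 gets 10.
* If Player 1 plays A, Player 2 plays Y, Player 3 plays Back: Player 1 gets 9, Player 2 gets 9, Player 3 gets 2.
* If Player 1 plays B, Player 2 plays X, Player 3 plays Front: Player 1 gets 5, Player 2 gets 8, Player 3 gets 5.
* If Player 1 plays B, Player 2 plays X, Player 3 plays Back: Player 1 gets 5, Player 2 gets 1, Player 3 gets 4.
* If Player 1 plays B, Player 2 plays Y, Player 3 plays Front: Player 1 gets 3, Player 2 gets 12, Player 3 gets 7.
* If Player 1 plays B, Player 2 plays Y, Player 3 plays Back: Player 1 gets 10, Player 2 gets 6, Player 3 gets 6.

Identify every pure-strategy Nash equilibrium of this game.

For each strategy profile, look for a profitable unilateral deviation.
(A, X, Front): Player 2 can switch to Y (4 → 5). Not NE.
(A, X, Back): Player 1 can switch to B (3 → 5). Not NE.
(A, Y, Front): Player 1 gets 7, best alternative 3; Player 2 gets 5, best alternative 4; Player 3 gets 10, best alternative 2. No profitable deviation — NE.
(A, Y, Back): Player 1 can switch to B (9 → 10). Not NE.
(B, X, Front): Player 1 can switch to A (5 → 7). Not NE.
(B, X, Back): Player 2 can switch to Y (1 → 6). Not NE.
(B, Y, Front): Player 1 can switch to A (3 → 7). Not NE.
(The remaining 1 profile has a profitable deviation by the same check.)

The unique pure-strategy Nash equilibrium is (A, Y, Front).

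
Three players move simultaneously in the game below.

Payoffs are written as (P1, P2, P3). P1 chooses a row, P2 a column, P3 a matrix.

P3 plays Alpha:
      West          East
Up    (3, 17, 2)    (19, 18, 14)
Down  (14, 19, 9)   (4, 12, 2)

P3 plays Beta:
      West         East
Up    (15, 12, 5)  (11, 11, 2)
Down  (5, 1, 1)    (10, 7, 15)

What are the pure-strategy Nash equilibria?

Check each profile: it is a Nash equilibrium iff no player can strictly gain by switching unilaterally.
(Up, West, Alpha): P1 can switch to Down (3 → 14). Not NE.
(Up, West, Beta): P1 gets 15, best alternative 5; P2 gets 12, best alternative 11; P3 gets 5, best alternative 2. No profitable deviation — NE.
(Up, East, Alpha): P1 gets 19, best alternative 4; P2 gets 18, best alternative 17; P3 gets 14, best alternative 2. No profitable deviation — NE.
(Up, East, Beta): P2 can switch to West (11 → 12). Not NE.
(Down, West, Alpha): P1 gets 14, best alternative 3; P2 gets 19, best alternative 12; P3 gets 9, best alternative 1. No profitable deviation — NE.
(Down, West, Beta): P1 can switch to Up (5 → 15). Not NE.
(Down, East, Alpha): P1 can switch to Up (4 → 19). Not NE.
(Down, East, Beta): P1 can switch to Up (10 → 11). Not NE.

Pure-strategy Nash equilibria: (Up, West, Beta); (Up, East, Alpha); (Down, West, Alpha)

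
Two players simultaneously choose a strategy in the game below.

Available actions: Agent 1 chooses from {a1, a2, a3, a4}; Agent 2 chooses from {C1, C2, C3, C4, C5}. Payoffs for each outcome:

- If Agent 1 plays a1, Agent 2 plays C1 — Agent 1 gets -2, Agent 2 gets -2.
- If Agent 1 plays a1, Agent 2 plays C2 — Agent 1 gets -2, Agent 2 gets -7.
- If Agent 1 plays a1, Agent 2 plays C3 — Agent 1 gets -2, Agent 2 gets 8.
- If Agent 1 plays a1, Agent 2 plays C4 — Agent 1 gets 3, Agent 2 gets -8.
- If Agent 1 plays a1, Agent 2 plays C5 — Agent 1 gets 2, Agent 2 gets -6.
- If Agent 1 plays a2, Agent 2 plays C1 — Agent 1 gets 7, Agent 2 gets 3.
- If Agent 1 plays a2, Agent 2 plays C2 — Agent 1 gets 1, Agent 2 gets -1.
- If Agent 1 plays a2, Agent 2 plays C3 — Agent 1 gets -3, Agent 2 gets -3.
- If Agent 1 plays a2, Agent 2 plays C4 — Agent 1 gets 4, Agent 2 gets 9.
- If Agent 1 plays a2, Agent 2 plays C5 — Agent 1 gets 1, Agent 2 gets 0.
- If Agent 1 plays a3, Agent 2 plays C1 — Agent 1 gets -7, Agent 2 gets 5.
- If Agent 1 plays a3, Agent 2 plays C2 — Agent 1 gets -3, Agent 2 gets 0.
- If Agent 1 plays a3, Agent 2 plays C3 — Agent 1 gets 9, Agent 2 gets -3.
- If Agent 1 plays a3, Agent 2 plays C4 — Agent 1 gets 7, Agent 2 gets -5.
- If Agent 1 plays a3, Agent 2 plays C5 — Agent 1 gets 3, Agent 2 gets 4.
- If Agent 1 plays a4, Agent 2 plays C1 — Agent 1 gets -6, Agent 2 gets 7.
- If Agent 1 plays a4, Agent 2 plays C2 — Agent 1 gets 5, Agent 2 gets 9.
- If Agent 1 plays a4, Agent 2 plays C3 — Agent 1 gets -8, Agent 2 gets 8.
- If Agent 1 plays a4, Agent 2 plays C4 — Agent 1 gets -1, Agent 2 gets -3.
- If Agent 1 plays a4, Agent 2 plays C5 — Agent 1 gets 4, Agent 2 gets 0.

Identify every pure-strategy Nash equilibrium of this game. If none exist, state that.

Agent 1 against C1: payoffs -2, 7, -7, -6 → best response a2.
Agent 1 against C2: payoffs -2, 1, -3, 5 → best response a4.
Agent 1 against C3: payoffs -2, -3, 9, -8 → best response a3.
Agent 1 against C4: payoffs 3, 4, 7, -1 → best response a3.
Agent 1 against C5: payoffs 2, 1, 3, 4 → best response a4.
Agent 2 against a1: payoffs -2, -7, 8, -8, -6 → best response C3.
Agent 2 against a2: payoffs 3, -1, -3, 9, 0 → best response C4.
Agent 2 against a3: payoffs 5, 0, -3, -5, 4 → best response C1.
Agent 2 against a4: payoffs 7, 9, 8, -3, 0 → best response C2.
Mutual best responses: (a4, C2).

Pure NE: (a4, C2)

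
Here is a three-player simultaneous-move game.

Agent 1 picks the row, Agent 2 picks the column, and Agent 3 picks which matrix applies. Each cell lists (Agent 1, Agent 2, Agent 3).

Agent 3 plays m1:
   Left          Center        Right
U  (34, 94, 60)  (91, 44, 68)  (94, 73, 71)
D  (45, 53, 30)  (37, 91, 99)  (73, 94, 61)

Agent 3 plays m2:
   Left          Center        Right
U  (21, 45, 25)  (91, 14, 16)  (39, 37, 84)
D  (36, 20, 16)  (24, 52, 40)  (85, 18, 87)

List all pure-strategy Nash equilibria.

For each player, find the best response to each opponent profile; mutual best responses are the pure NE.
Agent 1 against (Left, m1): payoffs 34, 45 → best response D.
Agent 1 against (Left, m2): payoffs 21, 36 → best response D.
Agent 1 against (Center, m1): payoffs 91, 37 → best response U.
Agent 1 against (Center, m2): payoffs 91, 24 → best response U.
Agent 1 against (Right, m1): payoffs 94, 73 → best response U.
Agent 1 against (Right, m2): payoffs 39, 85 → best response D.
Agent 2 against (U, m1): payoffs 94, 44, 73 → best response Left.
Agent 2 against (U, m2): payoffs 45, 14, 37 → best response Left.
Agent 2 against (D, m1): payoffs 53, 91, 94 → best response Right.
Agent 2 against (D, m2): payoffs 20, 52, 18 → best response Center.
Agent 3 against (U, Left): payoffs 60, 25 → best response m1.
Agent 3 against (U, Center): payoffs 68, 16 → best response m1.
Agent 3 against (U, Right): payoffs 71, 84 → best response m2.
Agent 3 against (D, Left): payoffs 30, 16 → best response m1.
Agent 3 against (D, Center): payoffs 99, 40 → best response m1.
Agent 3 against (D, Right): payoffs 61, 87 → best response m2.
No profile is a mutual best response for all players.

This game has no pure Nash equilibrium.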